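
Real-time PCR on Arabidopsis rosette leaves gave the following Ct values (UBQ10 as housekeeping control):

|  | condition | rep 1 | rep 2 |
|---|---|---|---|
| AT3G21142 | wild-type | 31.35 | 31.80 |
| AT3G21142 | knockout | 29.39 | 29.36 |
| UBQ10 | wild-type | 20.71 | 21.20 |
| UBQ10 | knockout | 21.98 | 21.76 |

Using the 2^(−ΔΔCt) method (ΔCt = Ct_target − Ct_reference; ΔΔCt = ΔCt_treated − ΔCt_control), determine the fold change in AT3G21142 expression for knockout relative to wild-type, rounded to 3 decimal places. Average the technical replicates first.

8.664

Mean Ct: AT3G21142 wild-type 31.575; AT3G21142 knockout 29.375; UBQ10 wild-type 20.955; UBQ10 knockout 21.870
ΔCt(wild-type) = 31.575 − 20.955 = 10.620
ΔCt(knockout) = 29.375 − 21.870 = 7.505
ΔΔCt = 7.505 − 10.620 = -3.115
Fold change = 2^(−(-3.115)) = 2^3.115 = 8.6638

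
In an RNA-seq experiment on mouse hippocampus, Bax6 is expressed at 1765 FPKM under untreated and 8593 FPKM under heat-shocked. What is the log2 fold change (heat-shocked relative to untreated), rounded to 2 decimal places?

Fold change = 8593 / 1765 = 4.8686
log2(4.8686) = 2.283

2.28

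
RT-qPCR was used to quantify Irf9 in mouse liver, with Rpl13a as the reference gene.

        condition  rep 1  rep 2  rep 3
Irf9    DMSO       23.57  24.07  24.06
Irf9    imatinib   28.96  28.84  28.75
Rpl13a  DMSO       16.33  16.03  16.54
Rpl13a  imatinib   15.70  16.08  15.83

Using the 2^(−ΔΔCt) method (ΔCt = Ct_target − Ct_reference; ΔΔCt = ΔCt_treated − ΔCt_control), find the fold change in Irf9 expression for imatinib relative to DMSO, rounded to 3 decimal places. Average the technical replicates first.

Mean Ct: Irf9 DMSO 23.900; Irf9 imatinib 28.850; Rpl13a DMSO 16.300; Rpl13a imatinib 15.870
ΔCt(DMSO) = 23.900 − 16.300 = 7.600
ΔCt(imatinib) = 28.850 − 15.870 = 12.980
ΔΔCt = 12.980 − 7.600 = 5.380
Fold change = 2^(−5.380) = 0.0240

0.024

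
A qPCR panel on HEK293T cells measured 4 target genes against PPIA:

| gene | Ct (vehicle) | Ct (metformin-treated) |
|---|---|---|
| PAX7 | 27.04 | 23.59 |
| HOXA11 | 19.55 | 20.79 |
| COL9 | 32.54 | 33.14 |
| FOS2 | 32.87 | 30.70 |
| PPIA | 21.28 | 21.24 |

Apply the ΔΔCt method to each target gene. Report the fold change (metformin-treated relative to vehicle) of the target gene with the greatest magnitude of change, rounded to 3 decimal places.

PAX7: ΔΔCt = (23.59−21.24) − (27.04−21.28) = 2.35 − 5.76 = -3.41; fold change = 2^3.41 = 10.629
HOXA11: ΔΔCt = (20.79−21.24) − (19.55−21.28) = -0.45 − (-1.73) = 1.28; fold change = 2^-1.28 = 0.412
COL9: ΔΔCt = (33.14−21.24) − (32.54−21.28) = 11.90 − 11.26 = 0.64; fold change = 2^-0.64 = 0.642
FOS2: ΔΔCt = (30.70−21.24) − (32.87−21.28) = 9.46 − 11.59 = -2.13; fold change = 2^2.13 = 4.377
PAX7 has the largest |ΔΔCt| = 3.41.

10.629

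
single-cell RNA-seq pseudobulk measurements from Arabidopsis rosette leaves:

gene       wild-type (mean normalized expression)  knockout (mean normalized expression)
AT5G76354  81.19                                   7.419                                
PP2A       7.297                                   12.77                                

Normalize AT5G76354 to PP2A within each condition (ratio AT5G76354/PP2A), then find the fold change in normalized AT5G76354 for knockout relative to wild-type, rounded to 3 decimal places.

AT5G76354/PP2A (wild-type) = 81.19 / 7.297 = 11.126
AT5G76354/PP2A (knockout) = 7.419 / 12.77 = 0.58097
Fold change = 0.58097 / 11.126 = 0.0522

0.052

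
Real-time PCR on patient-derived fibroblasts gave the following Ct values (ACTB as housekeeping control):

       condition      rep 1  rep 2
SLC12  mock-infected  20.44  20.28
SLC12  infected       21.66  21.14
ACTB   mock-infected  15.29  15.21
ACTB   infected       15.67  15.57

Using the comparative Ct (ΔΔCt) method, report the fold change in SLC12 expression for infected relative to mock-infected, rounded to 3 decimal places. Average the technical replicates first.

0.629

Mean Ct: SLC12 mock-infected 20.360; SLC12 infected 21.400; ACTB mock-infected 15.250; ACTB infected 15.620
ΔCt(mock-infected) = 20.360 − 15.250 = 5.110
ΔCt(infected) = 21.400 − 15.620 = 5.780
ΔΔCt = 5.780 − 5.110 = 0.670
Fold change = 2^(−0.670) = 0.6285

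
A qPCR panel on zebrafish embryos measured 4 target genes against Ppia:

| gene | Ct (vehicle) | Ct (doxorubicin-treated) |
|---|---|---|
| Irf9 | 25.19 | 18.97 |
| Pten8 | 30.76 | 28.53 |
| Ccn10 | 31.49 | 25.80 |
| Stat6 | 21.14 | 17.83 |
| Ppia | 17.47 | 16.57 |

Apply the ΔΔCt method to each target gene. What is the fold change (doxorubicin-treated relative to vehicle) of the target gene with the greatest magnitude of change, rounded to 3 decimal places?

Irf9: ΔΔCt = (18.97−16.57) − (25.19−17.47) = 2.40 − 7.72 = -5.32; fold change = 2^5.32 = 39.947
Pten8: ΔΔCt = (28.53−16.57) − (30.76−17.47) = 11.96 − 13.29 = -1.33; fold change = 2^1.33 = 2.514
Ccn10: ΔΔCt = (25.80−16.57) − (31.49−17.47) = 9.23 − 14.02 = -4.79; fold change = 2^4.79 = 27.665
Stat6: ΔΔCt = (17.83−16.57) − (21.14−17.47) = 1.26 − 3.67 = -2.41; fold change = 2^2.41 = 5.315
Irf9 has the largest |ΔΔCt| = 5.32.

39.947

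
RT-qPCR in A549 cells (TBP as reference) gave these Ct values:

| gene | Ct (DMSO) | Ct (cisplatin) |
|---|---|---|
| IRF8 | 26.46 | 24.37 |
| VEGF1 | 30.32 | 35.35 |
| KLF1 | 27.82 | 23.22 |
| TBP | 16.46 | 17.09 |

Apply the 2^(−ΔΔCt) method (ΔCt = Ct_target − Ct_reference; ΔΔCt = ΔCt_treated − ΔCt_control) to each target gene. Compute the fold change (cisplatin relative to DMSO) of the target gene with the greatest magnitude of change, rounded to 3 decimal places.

IRF8: ΔΔCt = (24.37−17.09) − (26.46−16.46) = 7.28 − 10.00 = -2.72; fold change = 2^2.72 = 6.589
VEGF1: ΔΔCt = (35.35−17.09) − (30.32−16.46) = 18.26 − 13.86 = 4.40; fold change = 2^-4.40 = 0.047
KLF1: ΔΔCt = (23.22−17.09) − (27.82−16.46) = 6.13 − 11.36 = -5.23; fold change = 2^5.23 = 37.531
KLF1 has the largest |ΔΔCt| = 5.23.

37.531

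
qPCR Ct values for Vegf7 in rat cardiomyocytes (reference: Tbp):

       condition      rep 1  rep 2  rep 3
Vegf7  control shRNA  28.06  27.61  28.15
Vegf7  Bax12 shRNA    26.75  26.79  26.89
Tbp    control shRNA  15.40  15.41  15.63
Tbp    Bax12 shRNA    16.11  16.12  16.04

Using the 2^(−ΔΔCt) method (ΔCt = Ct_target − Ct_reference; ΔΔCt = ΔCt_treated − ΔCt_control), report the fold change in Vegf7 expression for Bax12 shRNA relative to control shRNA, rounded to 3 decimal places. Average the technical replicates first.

3.340

Mean Ct: Vegf7 control shRNA 27.940; Vegf7 Bax12 shRNA 26.810; Tbp control shRNA 15.480; Tbp Bax12 shRNA 16.090
ΔCt(control shRNA) = 27.940 − 15.480 = 12.460
ΔCt(Bax12 shRNA) = 26.810 − 16.090 = 10.720
ΔΔCt = 10.720 − 12.460 = -1.740
Fold change = 2^(−(-1.740)) = 2^1.740 = 3.3404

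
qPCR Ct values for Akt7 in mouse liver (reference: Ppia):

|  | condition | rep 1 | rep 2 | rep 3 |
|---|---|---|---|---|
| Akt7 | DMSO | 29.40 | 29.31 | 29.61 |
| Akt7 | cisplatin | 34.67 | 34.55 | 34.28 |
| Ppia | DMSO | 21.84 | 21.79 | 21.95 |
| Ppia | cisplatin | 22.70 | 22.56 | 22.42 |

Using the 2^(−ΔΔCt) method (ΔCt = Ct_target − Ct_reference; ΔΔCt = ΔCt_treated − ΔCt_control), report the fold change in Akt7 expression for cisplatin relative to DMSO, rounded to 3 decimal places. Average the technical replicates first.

0.049

Mean Ct: Akt7 DMSO 29.440; Akt7 cisplatin 34.500; Ppia DMSO 21.860; Ppia cisplatin 22.560
ΔCt(DMSO) = 29.440 − 21.860 = 7.580
ΔCt(cisplatin) = 34.500 − 22.560 = 11.940
ΔΔCt = 11.940 − 7.580 = 4.360
Fold change = 2^(−4.360) = 0.0487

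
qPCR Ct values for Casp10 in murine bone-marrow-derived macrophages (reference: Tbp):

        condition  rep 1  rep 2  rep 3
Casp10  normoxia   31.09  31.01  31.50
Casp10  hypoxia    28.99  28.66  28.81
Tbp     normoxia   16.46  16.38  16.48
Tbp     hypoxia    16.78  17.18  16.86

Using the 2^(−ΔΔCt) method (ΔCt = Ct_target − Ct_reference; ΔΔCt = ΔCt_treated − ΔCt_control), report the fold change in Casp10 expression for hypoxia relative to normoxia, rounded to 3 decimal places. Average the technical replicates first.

7.362

Mean Ct: Casp10 normoxia 31.200; Casp10 hypoxia 28.820; Tbp normoxia 16.440; Tbp hypoxia 16.940
ΔCt(normoxia) = 31.200 − 16.440 = 14.760
ΔCt(hypoxia) = 28.820 − 16.940 = 11.880
ΔΔCt = 11.880 − 14.760 = -2.880
Fold change = 2^(−(-2.880)) = 2^2.880 = 7.3615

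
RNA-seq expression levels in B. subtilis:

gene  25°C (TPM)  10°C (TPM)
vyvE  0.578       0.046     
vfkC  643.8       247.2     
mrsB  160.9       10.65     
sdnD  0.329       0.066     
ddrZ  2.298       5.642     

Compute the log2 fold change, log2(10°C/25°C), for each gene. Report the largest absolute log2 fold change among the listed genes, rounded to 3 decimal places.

log2(0.046/0.578) = -3.651  (vyvE)
log2(247.2/643.8) = -1.381  (vfkC)
log2(10.65/160.9) = -3.917  (mrsB)
log2(0.066/0.329) = -2.318  (sdnD)
log2(5.642/2.298) = 1.296  (ddrZ)
The largest magnitude belongs to mrsB.

3.917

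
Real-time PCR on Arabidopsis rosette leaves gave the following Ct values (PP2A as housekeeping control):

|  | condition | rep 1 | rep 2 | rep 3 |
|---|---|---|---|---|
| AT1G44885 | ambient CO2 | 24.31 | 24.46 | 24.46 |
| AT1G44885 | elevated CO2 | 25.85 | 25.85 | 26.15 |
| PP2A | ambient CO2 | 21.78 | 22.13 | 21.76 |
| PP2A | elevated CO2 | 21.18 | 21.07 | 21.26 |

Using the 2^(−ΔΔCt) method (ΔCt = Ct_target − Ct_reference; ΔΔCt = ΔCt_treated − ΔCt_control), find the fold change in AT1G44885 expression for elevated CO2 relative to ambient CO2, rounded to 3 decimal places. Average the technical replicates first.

Mean Ct: AT1G44885 ambient CO2 24.410; AT1G44885 elevated CO2 25.950; PP2A ambient CO2 21.890; PP2A elevated CO2 21.170
ΔCt(ambient CO2) = 24.410 − 21.890 = 2.520
ΔCt(elevated CO2) = 25.950 − 21.170 = 4.780
ΔΔCt = 4.780 − 2.520 = 2.260
Fold change = 2^(−2.260) = 0.2088

0.209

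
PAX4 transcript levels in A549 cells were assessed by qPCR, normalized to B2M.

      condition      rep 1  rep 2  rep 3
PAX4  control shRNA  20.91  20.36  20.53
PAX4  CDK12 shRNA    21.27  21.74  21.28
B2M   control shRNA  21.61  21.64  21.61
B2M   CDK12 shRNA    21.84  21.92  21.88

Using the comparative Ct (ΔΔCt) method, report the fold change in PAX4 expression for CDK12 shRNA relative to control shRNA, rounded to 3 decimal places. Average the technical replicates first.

Mean Ct: PAX4 control shRNA 20.600; PAX4 CDK12 shRNA 21.430; B2M control shRNA 21.620; B2M CDK12 shRNA 21.880
ΔCt(control shRNA) = 20.600 − 21.620 = -1.020
ΔCt(CDK12 shRNA) = 21.430 − 21.880 = -0.450
ΔΔCt = -0.450 − (-1.020) = 0.570
Fold change = 2^(−0.570) = 0.6736

0.674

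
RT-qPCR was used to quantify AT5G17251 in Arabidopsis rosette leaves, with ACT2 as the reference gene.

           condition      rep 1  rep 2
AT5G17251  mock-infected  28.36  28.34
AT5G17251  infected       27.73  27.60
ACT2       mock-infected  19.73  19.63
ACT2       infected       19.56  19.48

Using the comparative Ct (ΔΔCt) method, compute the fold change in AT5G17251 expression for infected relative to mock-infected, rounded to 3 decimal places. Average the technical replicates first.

1.439

Mean Ct: AT5G17251 mock-infected 28.350; AT5G17251 infected 27.665; ACT2 mock-infected 19.680; ACT2 infected 19.520
ΔCt(mock-infected) = 28.350 − 19.680 = 8.670
ΔCt(infected) = 27.665 − 19.520 = 8.145
ΔΔCt = 8.145 − 8.670 = -0.525
Fold change = 2^(−(-0.525)) = 2^0.525 = 1.4389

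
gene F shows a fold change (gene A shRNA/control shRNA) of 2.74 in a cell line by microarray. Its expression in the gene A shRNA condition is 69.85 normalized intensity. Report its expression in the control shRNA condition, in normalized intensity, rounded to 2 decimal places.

25.49

control shRNA expression = 69.85 / 2.74 = 25.49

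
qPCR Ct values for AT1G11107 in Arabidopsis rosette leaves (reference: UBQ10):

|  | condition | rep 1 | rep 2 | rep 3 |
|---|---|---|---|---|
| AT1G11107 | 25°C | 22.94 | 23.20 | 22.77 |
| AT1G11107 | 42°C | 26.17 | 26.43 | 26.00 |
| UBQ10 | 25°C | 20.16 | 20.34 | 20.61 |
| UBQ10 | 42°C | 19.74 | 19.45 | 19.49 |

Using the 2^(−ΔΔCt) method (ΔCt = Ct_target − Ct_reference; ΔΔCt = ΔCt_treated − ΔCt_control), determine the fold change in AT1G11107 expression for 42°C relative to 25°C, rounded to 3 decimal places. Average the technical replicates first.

Mean Ct: AT1G11107 25°C 22.970; AT1G11107 42°C 26.200; UBQ10 25°C 20.370; UBQ10 42°C 19.560
ΔCt(25°C) = 22.970 − 20.370 = 2.600
ΔCt(42°C) = 26.200 − 19.560 = 6.640
ΔΔCt = 6.640 − 2.600 = 4.040
Fold change = 2^(−4.040) = 0.0608

0.061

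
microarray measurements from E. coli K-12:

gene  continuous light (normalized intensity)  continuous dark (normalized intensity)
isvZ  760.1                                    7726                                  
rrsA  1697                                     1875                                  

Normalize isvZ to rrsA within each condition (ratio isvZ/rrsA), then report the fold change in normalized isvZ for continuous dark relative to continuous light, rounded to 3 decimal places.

isvZ/rrsA (continuous light) = 760.1 / 1697 = 0.44791
isvZ/rrsA (continuous dark) = 7726 / 1875 = 4.1205
Fold change = 4.1205 / 0.44791 = 9.1995

9.200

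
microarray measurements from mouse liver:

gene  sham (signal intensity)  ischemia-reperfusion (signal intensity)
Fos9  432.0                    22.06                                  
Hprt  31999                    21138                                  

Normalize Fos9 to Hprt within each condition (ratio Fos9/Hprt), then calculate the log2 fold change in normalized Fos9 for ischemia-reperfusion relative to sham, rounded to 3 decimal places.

-3.693

Fos9/Hprt (sham) = 432.0 / 31999 = 0.0135
Fos9/Hprt (ischemia-reperfusion) = 22.06 / 21138 = 0.0010436
Fold change = 0.0010436 / 0.0135 = 0.0773
log2(0.0773) = -3.6933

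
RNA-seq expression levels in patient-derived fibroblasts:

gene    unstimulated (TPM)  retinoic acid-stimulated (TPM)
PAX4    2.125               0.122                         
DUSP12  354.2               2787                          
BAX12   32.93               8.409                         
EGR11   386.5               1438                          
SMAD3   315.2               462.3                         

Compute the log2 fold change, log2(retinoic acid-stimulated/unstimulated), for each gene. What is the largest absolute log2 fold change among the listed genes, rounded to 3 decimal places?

log2(0.122/2.125) = -4.123  (PAX4)
log2(2787/354.2) = 2.976  (DUSP12)
log2(8.409/32.93) = -1.969  (BAX12)
log2(1438/386.5) = 1.896  (EGR11)
log2(462.3/315.2) = 0.553  (SMAD3)
The largest magnitude belongs to PAX4.

4.123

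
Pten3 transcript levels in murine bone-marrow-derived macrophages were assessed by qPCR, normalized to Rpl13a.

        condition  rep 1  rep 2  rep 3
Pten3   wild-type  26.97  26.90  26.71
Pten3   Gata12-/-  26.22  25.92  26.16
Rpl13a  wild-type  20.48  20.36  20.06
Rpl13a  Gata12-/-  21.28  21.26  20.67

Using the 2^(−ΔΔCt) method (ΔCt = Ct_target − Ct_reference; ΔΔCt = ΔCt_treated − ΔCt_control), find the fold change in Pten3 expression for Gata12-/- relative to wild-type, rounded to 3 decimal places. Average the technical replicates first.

Mean Ct: Pten3 wild-type 26.860; Pten3 Gata12-/- 26.100; Rpl13a wild-type 20.300; Rpl13a Gata12-/- 21.070
ΔCt(wild-type) = 26.860 − 20.300 = 6.560
ΔCt(Gata12-/-) = 26.100 − 21.070 = 5.030
ΔΔCt = 5.030 − 6.560 = -1.530
Fold change = 2^(−(-1.530)) = 2^1.530 = 2.8879

2.888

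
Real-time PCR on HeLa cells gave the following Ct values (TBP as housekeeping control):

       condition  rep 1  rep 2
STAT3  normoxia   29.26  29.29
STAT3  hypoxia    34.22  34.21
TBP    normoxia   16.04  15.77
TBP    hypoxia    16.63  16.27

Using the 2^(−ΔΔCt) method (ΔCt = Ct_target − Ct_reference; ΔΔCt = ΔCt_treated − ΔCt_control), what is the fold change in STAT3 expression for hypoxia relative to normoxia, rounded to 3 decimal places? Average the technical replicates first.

Mean Ct: STAT3 normoxia 29.275; STAT3 hypoxia 34.215; TBP normoxia 15.905; TBP hypoxia 16.450
ΔCt(normoxia) = 29.275 − 15.905 = 13.370
ΔCt(hypoxia) = 34.215 − 16.450 = 17.765
ΔΔCt = 17.765 − 13.370 = 4.395
Fold change = 2^(−4.395) = 0.0475

0.048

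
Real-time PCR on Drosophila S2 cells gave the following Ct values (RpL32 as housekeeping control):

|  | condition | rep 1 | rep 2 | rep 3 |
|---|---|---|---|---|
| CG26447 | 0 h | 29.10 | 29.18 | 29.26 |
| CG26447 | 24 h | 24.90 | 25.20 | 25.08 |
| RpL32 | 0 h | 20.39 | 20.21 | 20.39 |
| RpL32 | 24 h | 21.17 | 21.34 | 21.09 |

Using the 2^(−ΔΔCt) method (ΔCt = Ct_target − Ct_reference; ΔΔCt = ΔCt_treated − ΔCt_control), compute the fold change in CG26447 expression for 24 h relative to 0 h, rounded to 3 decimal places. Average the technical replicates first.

Mean Ct: CG26447 0 h 29.180; CG26447 24 h 25.060; RpL32 0 h 20.330; RpL32 24 h 21.200
ΔCt(0 h) = 29.180 − 20.330 = 8.850
ΔCt(24 h) = 25.060 − 21.200 = 3.860
ΔΔCt = 3.860 − 8.850 = -4.990
Fold change = 2^(−(-4.990)) = 2^4.990 = 31.7790

31.779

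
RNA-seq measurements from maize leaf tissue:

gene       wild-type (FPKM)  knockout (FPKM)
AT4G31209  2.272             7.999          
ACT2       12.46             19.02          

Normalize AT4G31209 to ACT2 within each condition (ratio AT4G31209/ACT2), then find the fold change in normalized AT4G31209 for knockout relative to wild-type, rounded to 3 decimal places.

2.306

AT4G31209/ACT2 (wild-type) = 2.272 / 12.46 = 0.18234
AT4G31209/ACT2 (knockout) = 7.999 / 19.02 = 0.42056
Fold change = 0.42056 / 0.18234 = 2.3064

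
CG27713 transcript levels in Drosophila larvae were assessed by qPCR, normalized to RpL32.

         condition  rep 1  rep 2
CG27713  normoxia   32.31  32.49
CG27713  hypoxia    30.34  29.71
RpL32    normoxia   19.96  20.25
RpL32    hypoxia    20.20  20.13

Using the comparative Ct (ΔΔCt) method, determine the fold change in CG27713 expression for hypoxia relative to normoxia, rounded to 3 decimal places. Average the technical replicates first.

5.408

Mean Ct: CG27713 normoxia 32.400; CG27713 hypoxia 30.025; RpL32 normoxia 20.105; RpL32 hypoxia 20.165
ΔCt(normoxia) = 32.400 − 20.105 = 12.295
ΔCt(hypoxia) = 30.025 − 20.165 = 9.860
ΔΔCt = 9.860 − 12.295 = -2.435
Fold change = 2^(−(-2.435)) = 2^2.435 = 5.4076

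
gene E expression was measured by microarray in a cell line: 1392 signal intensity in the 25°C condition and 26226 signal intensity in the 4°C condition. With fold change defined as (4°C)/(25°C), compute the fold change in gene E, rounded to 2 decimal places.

18.84

Fold change = 26226 / 1392 = 18.841
gene E is upregulated.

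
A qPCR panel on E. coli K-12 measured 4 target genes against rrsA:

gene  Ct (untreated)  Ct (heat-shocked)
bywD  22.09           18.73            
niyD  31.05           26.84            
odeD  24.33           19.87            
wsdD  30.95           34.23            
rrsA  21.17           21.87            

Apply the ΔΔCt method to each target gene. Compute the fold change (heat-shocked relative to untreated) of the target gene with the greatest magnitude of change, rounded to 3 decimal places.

bywD: ΔΔCt = (18.73−21.87) − (22.09−21.17) = -3.14 − 0.92 = -4.06; fold change = 2^4.06 = 16.679
niyD: ΔΔCt = (26.84−21.87) − (31.05−21.17) = 4.97 − 9.88 = -4.91; fold change = 2^4.91 = 30.065
odeD: ΔΔCt = (19.87−21.87) − (24.33−21.17) = -2.00 − 3.16 = -5.16; fold change = 2^5.16 = 35.753
wsdD: ΔΔCt = (34.23−21.87) − (30.95−21.17) = 12.36 − 9.78 = 2.58; fold change = 2^-2.58 = 0.167
odeD has the largest |ΔΔCt| = 5.16.

35.753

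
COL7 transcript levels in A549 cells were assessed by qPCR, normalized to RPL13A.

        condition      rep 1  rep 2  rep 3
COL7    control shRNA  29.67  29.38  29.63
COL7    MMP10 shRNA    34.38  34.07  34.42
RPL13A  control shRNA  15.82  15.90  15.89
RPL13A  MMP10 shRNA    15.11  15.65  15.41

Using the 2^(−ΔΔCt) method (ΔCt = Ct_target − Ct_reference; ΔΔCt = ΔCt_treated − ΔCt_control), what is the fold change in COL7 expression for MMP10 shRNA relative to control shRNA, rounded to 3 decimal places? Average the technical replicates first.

Mean Ct: COL7 control shRNA 29.560; COL7 MMP10 shRNA 34.290; RPL13A control shRNA 15.870; RPL13A MMP10 shRNA 15.390
ΔCt(control shRNA) = 29.560 − 15.870 = 13.690
ΔCt(MMP10 shRNA) = 34.290 − 15.390 = 18.900
ΔΔCt = 18.900 − 13.690 = 5.210
Fold change = 2^(−5.210) = 0.0270

0.027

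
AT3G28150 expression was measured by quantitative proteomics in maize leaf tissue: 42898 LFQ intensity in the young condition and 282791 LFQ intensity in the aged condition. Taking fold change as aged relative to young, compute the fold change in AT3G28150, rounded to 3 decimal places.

6.592

Fold change = 282791 / 42898 = 6.5922
AT3G28150 is upregulated.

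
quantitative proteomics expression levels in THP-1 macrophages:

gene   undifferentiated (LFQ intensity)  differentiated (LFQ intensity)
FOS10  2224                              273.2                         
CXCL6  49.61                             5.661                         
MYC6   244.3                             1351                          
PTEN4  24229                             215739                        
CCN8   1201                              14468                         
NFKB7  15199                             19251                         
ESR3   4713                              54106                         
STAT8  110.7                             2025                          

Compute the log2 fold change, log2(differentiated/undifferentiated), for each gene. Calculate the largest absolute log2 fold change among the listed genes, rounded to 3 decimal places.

4.193

log2(273.2/2224) = -3.025  (FOS10)
log2(5.661/49.61) = -3.132  (CXCL6)
log2(1351/244.3) = 2.467  (MYC6)
log2(215739/24229) = 3.154  (PTEN4)
log2(14468/1201) = 3.591  (CCN8)
log2(19251/15199) = 0.341  (NFKB7)
log2(54106/4713) = 3.521  (ESR3)
log2(2025/110.7) = 4.193  (STAT8)
The largest magnitude belongs to STAT8.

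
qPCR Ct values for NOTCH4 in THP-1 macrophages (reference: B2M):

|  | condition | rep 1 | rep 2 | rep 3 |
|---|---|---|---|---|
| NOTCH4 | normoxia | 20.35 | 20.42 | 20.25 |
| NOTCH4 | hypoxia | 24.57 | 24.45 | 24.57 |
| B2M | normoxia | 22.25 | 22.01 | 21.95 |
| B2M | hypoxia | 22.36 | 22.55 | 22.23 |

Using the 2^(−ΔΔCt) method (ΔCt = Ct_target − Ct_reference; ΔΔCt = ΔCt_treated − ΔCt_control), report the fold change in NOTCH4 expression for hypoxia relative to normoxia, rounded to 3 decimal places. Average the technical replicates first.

0.068

Mean Ct: NOTCH4 normoxia 20.340; NOTCH4 hypoxia 24.530; B2M normoxia 22.070; B2M hypoxia 22.380
ΔCt(normoxia) = 20.340 − 22.070 = -1.730
ΔCt(hypoxia) = 24.530 − 22.380 = 2.150
ΔΔCt = 2.150 − (-1.730) = 3.880
Fold change = 2^(−3.880) = 0.0679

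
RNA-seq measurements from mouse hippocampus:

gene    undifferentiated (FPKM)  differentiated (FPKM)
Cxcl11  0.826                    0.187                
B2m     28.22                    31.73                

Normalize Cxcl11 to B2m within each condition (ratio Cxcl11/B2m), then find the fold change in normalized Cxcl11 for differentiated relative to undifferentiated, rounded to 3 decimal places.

Cxcl11/B2m (undifferentiated) = 0.826 / 28.22 = 0.02927
Cxcl11/B2m (differentiated) = 0.187 / 31.73 = 0.0058935
Fold change = 0.0058935 / 0.02927 = 0.2013

0.201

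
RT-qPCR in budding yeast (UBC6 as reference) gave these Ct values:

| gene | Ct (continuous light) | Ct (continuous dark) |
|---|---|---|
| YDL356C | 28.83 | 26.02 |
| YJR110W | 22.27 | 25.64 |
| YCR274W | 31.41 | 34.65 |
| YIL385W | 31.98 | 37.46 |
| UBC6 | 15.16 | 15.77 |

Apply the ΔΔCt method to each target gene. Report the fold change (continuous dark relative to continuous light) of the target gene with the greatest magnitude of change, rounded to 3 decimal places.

YDL356C: ΔΔCt = (26.02−15.77) − (28.83−15.16) = 10.25 − 13.67 = -3.42; fold change = 2^3.42 = 10.703
YJR110W: ΔΔCt = (25.64−15.77) − (22.27−15.16) = 9.87 − 7.11 = 2.76; fold change = 2^-2.76 = 0.148
YCR274W: ΔΔCt = (34.65−15.77) − (31.41−15.16) = 18.88 − 16.25 = 2.63; fold change = 2^-2.63 = 0.162
YIL385W: ΔΔCt = (37.46−15.77) − (31.98−15.16) = 21.69 − 16.82 = 4.87; fold change = 2^-4.87 = 0.034
YIL385W has the largest |ΔΔCt| = 4.87.

0.034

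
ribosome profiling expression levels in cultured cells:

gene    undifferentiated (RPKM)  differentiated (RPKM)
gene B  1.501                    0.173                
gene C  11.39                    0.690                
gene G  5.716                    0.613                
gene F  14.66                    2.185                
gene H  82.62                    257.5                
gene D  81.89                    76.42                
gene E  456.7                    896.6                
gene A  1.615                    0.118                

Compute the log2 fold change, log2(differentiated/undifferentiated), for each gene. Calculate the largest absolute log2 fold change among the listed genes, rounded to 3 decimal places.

log2(0.173/1.501) = -3.117  (gene B)
log2(0.690/11.39) = -4.045  (gene C)
log2(0.613/5.716) = -3.221  (gene G)
log2(2.185/14.66) = -2.746  (gene F)
log2(257.5/82.62) = 1.640  (gene H)
log2(76.42/81.89) = -0.100  (gene D)
log2(896.6/456.7) = 0.973  (gene E)
log2(0.118/1.615) = -3.775  (gene A)
The largest magnitude belongs to gene C.

4.045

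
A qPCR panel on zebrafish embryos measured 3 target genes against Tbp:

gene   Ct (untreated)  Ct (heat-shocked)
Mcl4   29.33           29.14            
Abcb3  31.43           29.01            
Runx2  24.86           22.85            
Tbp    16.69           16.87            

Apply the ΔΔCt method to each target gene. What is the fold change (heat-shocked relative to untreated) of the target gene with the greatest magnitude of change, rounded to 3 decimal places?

6.063

Mcl4: ΔΔCt = (29.14−16.87) − (29.33−16.69) = 12.27 − 12.64 = -0.37; fold change = 2^0.37 = 1.292
Abcb3: ΔΔCt = (29.01−16.87) − (31.43−16.69) = 12.14 − 14.74 = -2.60; fold change = 2^2.60 = 6.063
Runx2: ΔΔCt = (22.85−16.87) − (24.86−16.69) = 5.98 − 8.17 = -2.19; fold change = 2^2.19 = 4.563
Abcb3 has the largest |ΔΔCt| = 2.60.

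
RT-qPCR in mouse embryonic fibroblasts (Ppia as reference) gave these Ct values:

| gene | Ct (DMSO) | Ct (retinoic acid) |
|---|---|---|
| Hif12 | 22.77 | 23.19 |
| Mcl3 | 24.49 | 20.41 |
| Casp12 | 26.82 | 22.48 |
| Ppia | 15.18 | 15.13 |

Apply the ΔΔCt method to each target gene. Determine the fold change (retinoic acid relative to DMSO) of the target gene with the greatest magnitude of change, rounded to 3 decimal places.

19.562

Hif12: ΔΔCt = (23.19−15.13) − (22.77−15.18) = 8.06 − 7.59 = 0.47; fold change = 2^-0.47 = 0.722
Mcl3: ΔΔCt = (20.41−15.13) − (24.49−15.18) = 5.28 − 9.31 = -4.03; fold change = 2^4.03 = 16.336
Casp12: ΔΔCt = (22.48−15.13) − (26.82−15.18) = 7.35 − 11.64 = -4.29; fold change = 2^4.29 = 19.562
Casp12 has the largest |ΔΔCt| = 4.29.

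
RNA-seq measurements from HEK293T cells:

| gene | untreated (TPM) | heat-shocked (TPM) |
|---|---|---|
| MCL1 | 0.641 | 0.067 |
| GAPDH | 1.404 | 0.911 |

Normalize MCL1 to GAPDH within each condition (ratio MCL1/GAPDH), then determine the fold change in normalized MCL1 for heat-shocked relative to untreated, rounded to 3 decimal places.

MCL1/GAPDH (untreated) = 0.641 / 1.404 = 0.45655
MCL1/GAPDH (heat-shocked) = 0.067 / 0.911 = 0.073546
Fold change = 0.073546 / 0.45655 = 0.1611

0.161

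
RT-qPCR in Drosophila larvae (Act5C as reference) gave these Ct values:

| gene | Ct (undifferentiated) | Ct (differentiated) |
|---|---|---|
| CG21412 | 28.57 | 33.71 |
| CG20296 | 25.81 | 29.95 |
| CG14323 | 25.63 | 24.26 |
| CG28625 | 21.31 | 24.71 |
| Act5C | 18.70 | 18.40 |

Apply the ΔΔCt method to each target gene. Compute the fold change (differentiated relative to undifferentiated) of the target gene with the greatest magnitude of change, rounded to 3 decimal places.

CG21412: ΔΔCt = (33.71−18.40) − (28.57−18.70) = 15.31 − 9.87 = 5.44; fold change = 2^-5.44 = 0.023
CG20296: ΔΔCt = (29.95−18.40) − (25.81−18.70) = 11.55 − 7.11 = 4.44; fold change = 2^-4.44 = 0.046
CG14323: ΔΔCt = (24.26−18.40) − (25.63−18.70) = 5.86 − 6.93 = -1.07; fold change = 2^1.07 = 2.099
CG28625: ΔΔCt = (24.71−18.40) − (21.31−18.70) = 6.31 − 2.61 = 3.70; fold change = 2^-3.70 = 0.077
CG21412 has the largest |ΔΔCt| = 5.44.

0.023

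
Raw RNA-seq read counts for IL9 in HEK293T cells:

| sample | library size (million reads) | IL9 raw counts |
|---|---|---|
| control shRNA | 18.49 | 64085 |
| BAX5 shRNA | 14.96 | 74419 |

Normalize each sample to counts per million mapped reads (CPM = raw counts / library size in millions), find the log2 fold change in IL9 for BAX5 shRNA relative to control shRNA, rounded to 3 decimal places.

0.521

CPM(control shRNA) = 64085 / 18.49 = 3465.9275
CPM(BAX5 shRNA) = 74419 / 14.96 = 4974.5321
Fold change = 4974.5321 / 3465.9275 = 1.43527
log2(1.43527) = 0.5213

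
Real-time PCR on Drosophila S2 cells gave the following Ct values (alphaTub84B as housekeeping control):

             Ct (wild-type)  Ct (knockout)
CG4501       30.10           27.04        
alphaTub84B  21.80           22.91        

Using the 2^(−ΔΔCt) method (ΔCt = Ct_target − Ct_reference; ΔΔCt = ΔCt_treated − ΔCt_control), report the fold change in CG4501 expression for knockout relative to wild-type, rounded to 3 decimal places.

18.001

ΔCt(wild-type) = 30.100 − 21.800 = 8.300
ΔCt(knockout) = 27.040 − 22.910 = 4.130
ΔΔCt = 4.130 − 8.300 = -4.170
Fold change = 2^(−(-4.170)) = 2^4.170 = 18.0009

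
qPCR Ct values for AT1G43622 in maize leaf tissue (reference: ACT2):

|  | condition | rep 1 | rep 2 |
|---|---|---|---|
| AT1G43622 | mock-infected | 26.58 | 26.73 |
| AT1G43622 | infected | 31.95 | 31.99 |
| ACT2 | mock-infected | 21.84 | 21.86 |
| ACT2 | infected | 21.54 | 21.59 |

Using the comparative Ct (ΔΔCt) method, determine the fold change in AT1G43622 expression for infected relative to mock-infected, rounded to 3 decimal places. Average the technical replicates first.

Mean Ct: AT1G43622 mock-infected 26.655; AT1G43622 infected 31.970; ACT2 mock-infected 21.850; ACT2 infected 21.565
ΔCt(mock-infected) = 26.655 − 21.850 = 4.805
ΔCt(infected) = 31.970 − 21.565 = 10.405
ΔΔCt = 10.405 − 4.805 = 5.600
Fold change = 2^(−5.600) = 0.0206

0.021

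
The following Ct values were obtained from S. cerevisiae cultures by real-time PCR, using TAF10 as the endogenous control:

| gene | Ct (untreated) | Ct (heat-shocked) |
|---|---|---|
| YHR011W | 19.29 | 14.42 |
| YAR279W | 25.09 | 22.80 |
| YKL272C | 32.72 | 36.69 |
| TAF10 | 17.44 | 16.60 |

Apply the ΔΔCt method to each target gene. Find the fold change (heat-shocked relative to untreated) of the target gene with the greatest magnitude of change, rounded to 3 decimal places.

0.036

YHR011W: ΔΔCt = (14.42−16.60) − (19.29−17.44) = -2.18 − 1.85 = -4.03; fold change = 2^4.03 = 16.336
YAR279W: ΔΔCt = (22.80−16.60) − (25.09−17.44) = 6.20 − 7.65 = -1.45; fold change = 2^1.45 = 2.732
YKL272C: ΔΔCt = (36.69−16.60) − (32.72−17.44) = 20.09 − 15.28 = 4.81; fold change = 2^-4.81 = 0.036
YKL272C has the largest |ΔΔCt| = 4.81.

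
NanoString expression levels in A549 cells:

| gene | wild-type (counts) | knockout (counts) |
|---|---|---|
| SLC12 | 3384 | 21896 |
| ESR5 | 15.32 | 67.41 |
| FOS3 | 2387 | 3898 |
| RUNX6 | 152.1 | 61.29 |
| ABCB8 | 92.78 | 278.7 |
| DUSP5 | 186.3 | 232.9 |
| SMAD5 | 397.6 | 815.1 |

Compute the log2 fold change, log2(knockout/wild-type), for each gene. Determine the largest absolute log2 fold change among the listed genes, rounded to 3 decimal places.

2.694

log2(21896/3384) = 2.694  (SLC12)
log2(67.41/15.32) = 2.138  (ESR5)
log2(3898/2387) = 0.708  (FOS3)
log2(61.29/152.1) = -1.311  (RUNX6)
log2(278.7/92.78) = 1.587  (ABCB8)
log2(232.9/186.3) = 0.322  (DUSP5)
log2(815.1/397.6) = 1.036  (SMAD5)
The largest magnitude belongs to SLC12.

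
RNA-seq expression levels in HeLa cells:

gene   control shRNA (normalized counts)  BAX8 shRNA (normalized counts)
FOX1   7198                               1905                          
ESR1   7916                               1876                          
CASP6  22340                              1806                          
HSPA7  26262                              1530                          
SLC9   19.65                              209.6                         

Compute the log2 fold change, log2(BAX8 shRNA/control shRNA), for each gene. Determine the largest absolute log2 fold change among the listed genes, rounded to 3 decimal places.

4.101

log2(1905/7198) = -1.918  (FOX1)
log2(1876/7916) = -2.077  (ESR1)
log2(1806/22340) = -3.629  (CASP6)
log2(1530/26262) = -4.101  (HSPA7)
log2(209.6/19.65) = 3.415  (SLC9)
The largest magnitude belongs to HSPA7.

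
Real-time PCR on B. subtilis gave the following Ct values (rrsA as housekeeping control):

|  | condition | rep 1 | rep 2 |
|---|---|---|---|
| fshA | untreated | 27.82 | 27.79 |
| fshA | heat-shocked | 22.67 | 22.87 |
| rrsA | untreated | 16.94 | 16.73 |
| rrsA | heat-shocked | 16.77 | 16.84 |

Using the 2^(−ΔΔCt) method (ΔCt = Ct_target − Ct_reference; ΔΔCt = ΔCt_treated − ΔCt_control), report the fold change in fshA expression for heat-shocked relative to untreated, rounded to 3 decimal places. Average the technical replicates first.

Mean Ct: fshA untreated 27.805; fshA heat-shocked 22.770; rrsA untreated 16.835; rrsA heat-shocked 16.805
ΔCt(untreated) = 27.805 − 16.835 = 10.970
ΔCt(heat-shocked) = 22.770 − 16.805 = 5.965
ΔΔCt = 5.965 − 10.970 = -5.005
Fold change = 2^(−(-5.005)) = 2^5.005 = 32.1111

32.111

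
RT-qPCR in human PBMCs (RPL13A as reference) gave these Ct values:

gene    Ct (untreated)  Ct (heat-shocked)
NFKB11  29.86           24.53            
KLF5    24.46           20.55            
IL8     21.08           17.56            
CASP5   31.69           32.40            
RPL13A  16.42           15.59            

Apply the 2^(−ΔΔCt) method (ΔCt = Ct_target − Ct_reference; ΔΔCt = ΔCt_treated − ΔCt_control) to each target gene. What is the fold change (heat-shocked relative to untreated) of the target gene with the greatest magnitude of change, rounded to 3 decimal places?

NFKB11: ΔΔCt = (24.53−15.59) − (29.86−16.42) = 8.94 − 13.44 = -4.50; fold change = 2^4.50 = 22.627
KLF5: ΔΔCt = (20.55−15.59) − (24.46−16.42) = 4.96 − 8.04 = -3.08; fold change = 2^3.08 = 8.456
IL8: ΔΔCt = (17.56−15.59) − (21.08−16.42) = 1.97 − 4.66 = -2.69; fold change = 2^2.69 = 6.453
CASP5: ΔΔCt = (32.40−15.59) − (31.69−16.42) = 16.81 − 15.27 = 1.54; fold change = 2^-1.54 = 0.344
NFKB11 has the largest |ΔΔCt| = 4.50.

22.627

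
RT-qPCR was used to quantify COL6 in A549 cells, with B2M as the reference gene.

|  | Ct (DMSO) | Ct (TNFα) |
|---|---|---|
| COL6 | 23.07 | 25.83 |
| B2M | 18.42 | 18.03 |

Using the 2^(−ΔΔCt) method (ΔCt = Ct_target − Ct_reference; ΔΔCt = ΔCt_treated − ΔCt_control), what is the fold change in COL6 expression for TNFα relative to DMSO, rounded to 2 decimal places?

ΔCt(DMSO) = 23.070 − 18.420 = 4.650
ΔCt(TNFα) = 25.830 − 18.030 = 7.800
ΔΔCt = 7.800 − 4.650 = 3.150
Fold change = 2^(−3.150) = 0.113

0.11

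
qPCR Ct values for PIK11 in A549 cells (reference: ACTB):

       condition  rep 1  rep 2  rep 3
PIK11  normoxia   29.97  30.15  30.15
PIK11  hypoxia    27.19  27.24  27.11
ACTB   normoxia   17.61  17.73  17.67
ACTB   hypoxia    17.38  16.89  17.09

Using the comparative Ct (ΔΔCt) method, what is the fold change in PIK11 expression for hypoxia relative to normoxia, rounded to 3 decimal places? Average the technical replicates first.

Mean Ct: PIK11 normoxia 30.090; PIK11 hypoxia 27.180; ACTB normoxia 17.670; ACTB hypoxia 17.120
ΔCt(normoxia) = 30.090 − 17.670 = 12.420
ΔCt(hypoxia) = 27.180 − 17.120 = 10.060
ΔΔCt = 10.060 − 12.420 = -2.360
Fold change = 2^(−(-2.360)) = 2^2.360 = 5.1337

5.134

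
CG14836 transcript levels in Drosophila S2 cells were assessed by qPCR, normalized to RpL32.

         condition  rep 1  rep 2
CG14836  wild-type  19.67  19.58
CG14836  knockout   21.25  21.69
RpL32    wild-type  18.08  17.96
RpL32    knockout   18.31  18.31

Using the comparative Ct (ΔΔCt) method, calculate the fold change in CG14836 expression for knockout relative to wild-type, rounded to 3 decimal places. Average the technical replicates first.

0.340

Mean Ct: CG14836 wild-type 19.625; CG14836 knockout 21.470; RpL32 wild-type 18.020; RpL32 knockout 18.310
ΔCt(wild-type) = 19.625 − 18.020 = 1.605
ΔCt(knockout) = 21.470 − 18.310 = 3.160
ΔΔCt = 3.160 − 1.605 = 1.555
Fold change = 2^(−1.555) = 0.3403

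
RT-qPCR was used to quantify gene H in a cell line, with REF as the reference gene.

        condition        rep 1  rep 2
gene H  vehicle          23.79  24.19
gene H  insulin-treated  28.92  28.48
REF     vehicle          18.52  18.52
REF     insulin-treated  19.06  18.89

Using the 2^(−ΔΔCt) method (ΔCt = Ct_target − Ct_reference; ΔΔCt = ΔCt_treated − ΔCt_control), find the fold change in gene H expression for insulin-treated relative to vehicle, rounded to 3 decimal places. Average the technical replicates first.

Mean Ct: gene H vehicle 23.990; gene H insulin-treated 28.700; REF vehicle 18.520; REF insulin-treated 18.975
ΔCt(vehicle) = 23.990 − 18.520 = 5.470
ΔCt(insulin-treated) = 28.700 − 18.975 = 9.725
ΔΔCt = 9.725 − 5.470 = 4.255
Fold change = 2^(−4.255) = 0.0524

0.052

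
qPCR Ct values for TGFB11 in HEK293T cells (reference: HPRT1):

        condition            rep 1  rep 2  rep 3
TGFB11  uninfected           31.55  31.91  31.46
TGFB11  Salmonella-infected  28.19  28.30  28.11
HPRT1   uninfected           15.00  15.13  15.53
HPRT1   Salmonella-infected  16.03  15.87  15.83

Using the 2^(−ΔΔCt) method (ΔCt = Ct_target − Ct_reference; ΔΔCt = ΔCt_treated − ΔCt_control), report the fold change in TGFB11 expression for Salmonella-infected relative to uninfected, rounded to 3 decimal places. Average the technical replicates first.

17.509

Mean Ct: TGFB11 uninfected 31.640; TGFB11 Salmonella-infected 28.200; HPRT1 uninfected 15.220; HPRT1 Salmonella-infected 15.910
ΔCt(uninfected) = 31.640 − 15.220 = 16.420
ΔCt(Salmonella-infected) = 28.200 − 15.910 = 12.290
ΔΔCt = 12.290 − 16.420 = -4.130
Fold change = 2^(−(-4.130)) = 2^4.130 = 17.5087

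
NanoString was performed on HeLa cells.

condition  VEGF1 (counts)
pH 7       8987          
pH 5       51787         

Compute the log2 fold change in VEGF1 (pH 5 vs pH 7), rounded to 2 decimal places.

Fold change = 51787 / 8987 = 5.7624
log2(5.7624) = 2.527

2.53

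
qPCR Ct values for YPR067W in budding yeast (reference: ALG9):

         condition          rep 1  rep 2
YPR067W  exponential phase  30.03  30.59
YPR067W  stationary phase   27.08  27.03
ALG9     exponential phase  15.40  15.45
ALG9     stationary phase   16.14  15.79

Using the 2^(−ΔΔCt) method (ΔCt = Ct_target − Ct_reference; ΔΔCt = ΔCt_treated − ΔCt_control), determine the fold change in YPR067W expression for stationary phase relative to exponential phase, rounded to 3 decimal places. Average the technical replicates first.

13.881

Mean Ct: YPR067W exponential phase 30.310; YPR067W stationary phase 27.055; ALG9 exponential phase 15.425; ALG9 stationary phase 15.965
ΔCt(exponential phase) = 30.310 − 15.425 = 14.885
ΔCt(stationary phase) = 27.055 − 15.965 = 11.090
ΔΔCt = 11.090 − 14.885 = -3.795
Fold change = 2^(−(-3.795)) = 2^3.795 = 13.8806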